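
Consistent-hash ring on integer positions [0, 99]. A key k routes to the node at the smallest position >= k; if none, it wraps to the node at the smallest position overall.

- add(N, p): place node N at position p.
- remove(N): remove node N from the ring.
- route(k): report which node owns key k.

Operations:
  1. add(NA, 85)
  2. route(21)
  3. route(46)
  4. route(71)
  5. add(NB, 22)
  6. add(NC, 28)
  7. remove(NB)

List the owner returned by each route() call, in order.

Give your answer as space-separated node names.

Op 1: add NA@85 -> ring=[85:NA]
Op 2: route key 21: smallest pos >= 21 is 85 -> NA
Op 3: route key 46: smallest pos >= 46 is 85 -> NA
Op 4: route key 71: smallest pos >= 71 is 85 -> NA
Op 5: add NB@22 -> ring=[22:NB,85:NA]
Op 6: add NC@28 -> ring=[22:NB,28:NC,85:NA]
Op 7: remove NB -> ring=[28:NC,85:NA]

Answer: NA NA NA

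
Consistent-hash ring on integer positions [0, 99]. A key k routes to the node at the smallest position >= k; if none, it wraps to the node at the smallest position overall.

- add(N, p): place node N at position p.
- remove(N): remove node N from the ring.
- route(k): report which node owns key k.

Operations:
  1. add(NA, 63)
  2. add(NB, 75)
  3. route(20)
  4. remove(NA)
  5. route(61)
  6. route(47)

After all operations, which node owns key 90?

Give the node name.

Answer: NB

Derivation:
Op 1: add NA@63 -> ring=[63:NA]
Op 2: add NB@75 -> ring=[63:NA,75:NB]
Op 3: route key 20: smallest pos >= 20 is 63 -> NA
Op 4: remove NA -> ring=[75:NB]
Op 5: route key 61: smallest pos >= 61 is 75 -> NB
Op 6: route key 47: smallest pos >= 47 is 75 -> NB
Final route key 90: none >= 90, wrap to smallest pos 75 -> NB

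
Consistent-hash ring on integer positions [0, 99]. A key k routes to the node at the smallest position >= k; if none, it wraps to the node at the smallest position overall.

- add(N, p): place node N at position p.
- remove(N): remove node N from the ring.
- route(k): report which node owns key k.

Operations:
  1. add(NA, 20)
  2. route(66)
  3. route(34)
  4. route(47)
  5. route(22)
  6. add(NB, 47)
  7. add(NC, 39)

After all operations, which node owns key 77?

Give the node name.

Answer: NA

Derivation:
Op 1: add NA@20 -> ring=[20:NA]
Op 2: route key 66: none >= 66, wrap to smallest pos 20 -> NA
Op 3: route key 34: none >= 34, wrap to smallest pos 20 -> NA
Op 4: route key 47: none >= 47, wrap to smallest pos 20 -> NA
Op 5: route key 22: none >= 22, wrap to smallest pos 20 -> NA
Op 6: add NB@47 -> ring=[20:NA,47:NB]
Op 7: add NC@39 -> ring=[20:NA,39:NC,47:NB]
Final route key 77: none >= 77, wrap to smallest pos 20 -> NA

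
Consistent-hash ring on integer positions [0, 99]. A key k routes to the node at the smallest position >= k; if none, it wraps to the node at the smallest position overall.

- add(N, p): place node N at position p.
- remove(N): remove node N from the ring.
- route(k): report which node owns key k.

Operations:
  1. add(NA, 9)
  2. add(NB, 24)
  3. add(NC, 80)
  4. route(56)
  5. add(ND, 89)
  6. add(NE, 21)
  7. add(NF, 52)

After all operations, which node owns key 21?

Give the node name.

Answer: NE

Derivation:
Op 1: add NA@9 -> ring=[9:NA]
Op 2: add NB@24 -> ring=[9:NA,24:NB]
Op 3: add NC@80 -> ring=[9:NA,24:NB,80:NC]
Op 4: route key 56: smallest pos >= 56 is 80 -> NC
Op 5: add ND@89 -> ring=[9:NA,24:NB,80:NC,89:ND]
Op 6: add NE@21 -> ring=[9:NA,21:NE,24:NB,80:NC,89:ND]
Op 7: add NF@52 -> ring=[9:NA,21:NE,24:NB,52:NF,80:NC,89:ND]
Final route key 21: smallest pos >= 21 is 21 -> NE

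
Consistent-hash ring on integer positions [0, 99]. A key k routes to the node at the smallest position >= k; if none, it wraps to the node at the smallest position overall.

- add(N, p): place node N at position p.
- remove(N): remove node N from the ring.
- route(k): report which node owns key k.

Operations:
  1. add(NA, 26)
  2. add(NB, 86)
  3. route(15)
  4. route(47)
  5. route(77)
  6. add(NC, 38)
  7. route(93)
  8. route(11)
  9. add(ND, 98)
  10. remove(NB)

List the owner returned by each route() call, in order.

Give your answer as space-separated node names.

Op 1: add NA@26 -> ring=[26:NA]
Op 2: add NB@86 -> ring=[26:NA,86:NB]
Op 3: route key 15: smallest pos >= 15 is 26 -> NA
Op 4: route key 47: smallest pos >= 47 is 86 -> NB
Op 5: route key 77: smallest pos >= 77 is 86 -> NB
Op 6: add NC@38 -> ring=[26:NA,38:NC,86:NB]
Op 7: route key 93: none >= 93, wrap to smallest pos 26 -> NA
Op 8: route key 11: smallest pos >= 11 is 26 -> NA
Op 9: add ND@98 -> ring=[26:NA,38:NC,86:NB,98:ND]
Op 10: remove NB -> ring=[26:NA,38:NC,98:ND]

Answer: NA NB NB NA NA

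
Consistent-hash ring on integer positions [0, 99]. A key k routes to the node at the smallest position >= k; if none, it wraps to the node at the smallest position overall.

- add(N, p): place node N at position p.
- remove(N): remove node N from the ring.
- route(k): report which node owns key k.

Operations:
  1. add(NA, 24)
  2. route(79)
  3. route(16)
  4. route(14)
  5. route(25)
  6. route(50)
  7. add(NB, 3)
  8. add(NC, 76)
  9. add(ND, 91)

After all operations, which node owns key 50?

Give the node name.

Op 1: add NA@24 -> ring=[24:NA]
Op 2: route key 79: none >= 79, wrap to smallest pos 24 -> NA
Op 3: route key 16: smallest pos >= 16 is 24 -> NA
Op 4: route key 14: smallest pos >= 14 is 24 -> NA
Op 5: route key 25: none >= 25, wrap to smallest pos 24 -> NA
Op 6: route key 50: none >= 50, wrap to smallest pos 24 -> NA
Op 7: add NB@3 -> ring=[3:NB,24:NA]
Op 8: add NC@76 -> ring=[3:NB,24:NA,76:NC]
Op 9: add ND@91 -> ring=[3:NB,24:NA,76:NC,91:ND]
Final route key 50: smallest pos >= 50 is 76 -> NC

Answer: NC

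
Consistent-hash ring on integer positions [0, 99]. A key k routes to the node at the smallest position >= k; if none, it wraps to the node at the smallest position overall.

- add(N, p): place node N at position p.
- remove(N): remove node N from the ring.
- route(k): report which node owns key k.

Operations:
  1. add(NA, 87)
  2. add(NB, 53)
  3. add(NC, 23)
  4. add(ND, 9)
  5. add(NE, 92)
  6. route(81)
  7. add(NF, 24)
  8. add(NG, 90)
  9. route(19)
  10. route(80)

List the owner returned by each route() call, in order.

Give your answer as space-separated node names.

Op 1: add NA@87 -> ring=[87:NA]
Op 2: add NB@53 -> ring=[53:NB,87:NA]
Op 3: add NC@23 -> ring=[23:NC,53:NB,87:NA]
Op 4: add ND@9 -> ring=[9:ND,23:NC,53:NB,87:NA]
Op 5: add NE@92 -> ring=[9:ND,23:NC,53:NB,87:NA,92:NE]
Op 6: route key 81: smallest pos >= 81 is 87 -> NA
Op 7: add NF@24 -> ring=[9:ND,23:NC,24:NF,53:NB,87:NA,92:NE]
Op 8: add NG@90 -> ring=[9:ND,23:NC,24:NF,53:NB,87:NA,90:NG,92:NE]
Op 9: route key 19: smallest pos >= 19 is 23 -> NC
Op 10: route key 80: smallest pos >= 80 is 87 -> NA

Answer: NA NC NA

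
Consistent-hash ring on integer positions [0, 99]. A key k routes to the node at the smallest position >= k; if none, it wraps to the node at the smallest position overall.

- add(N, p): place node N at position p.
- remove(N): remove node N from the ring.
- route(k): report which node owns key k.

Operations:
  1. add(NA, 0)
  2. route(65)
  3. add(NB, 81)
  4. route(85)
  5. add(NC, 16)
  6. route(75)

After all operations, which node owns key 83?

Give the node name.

Op 1: add NA@0 -> ring=[0:NA]
Op 2: route key 65: none >= 65, wrap to smallest pos 0 -> NA
Op 3: add NB@81 -> ring=[0:NA,81:NB]
Op 4: route key 85: none >= 85, wrap to smallest pos 0 -> NA
Op 5: add NC@16 -> ring=[0:NA,16:NC,81:NB]
Op 6: route key 75: smallest pos >= 75 is 81 -> NB
Final route key 83: none >= 83, wrap to smallest pos 0 -> NA

Answer: NA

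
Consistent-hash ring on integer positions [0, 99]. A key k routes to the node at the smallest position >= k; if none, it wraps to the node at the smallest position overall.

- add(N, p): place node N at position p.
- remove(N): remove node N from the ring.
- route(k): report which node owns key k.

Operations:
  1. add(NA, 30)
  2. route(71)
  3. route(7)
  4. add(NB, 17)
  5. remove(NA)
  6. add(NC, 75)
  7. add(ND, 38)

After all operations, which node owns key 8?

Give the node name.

Answer: NB

Derivation:
Op 1: add NA@30 -> ring=[30:NA]
Op 2: route key 71: none >= 71, wrap to smallest pos 30 -> NA
Op 3: route key 7: smallest pos >= 7 is 30 -> NA
Op 4: add NB@17 -> ring=[17:NB,30:NA]
Op 5: remove NA -> ring=[17:NB]
Op 6: add NC@75 -> ring=[17:NB,75:NC]
Op 7: add ND@38 -> ring=[17:NB,38:ND,75:NC]
Final route key 8: smallest pos >= 8 is 17 -> NB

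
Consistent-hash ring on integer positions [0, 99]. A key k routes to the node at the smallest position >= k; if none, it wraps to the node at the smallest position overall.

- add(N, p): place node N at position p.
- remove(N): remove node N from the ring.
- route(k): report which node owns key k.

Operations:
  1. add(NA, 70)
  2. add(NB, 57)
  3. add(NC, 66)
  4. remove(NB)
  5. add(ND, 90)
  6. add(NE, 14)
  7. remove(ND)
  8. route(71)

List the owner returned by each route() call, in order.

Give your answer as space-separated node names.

Op 1: add NA@70 -> ring=[70:NA]
Op 2: add NB@57 -> ring=[57:NB,70:NA]
Op 3: add NC@66 -> ring=[57:NB,66:NC,70:NA]
Op 4: remove NB -> ring=[66:NC,70:NA]
Op 5: add ND@90 -> ring=[66:NC,70:NA,90:ND]
Op 6: add NE@14 -> ring=[14:NE,66:NC,70:NA,90:ND]
Op 7: remove ND -> ring=[14:NE,66:NC,70:NA]
Op 8: route key 71: none >= 71, wrap to smallest pos 14 -> NE

Answer: NE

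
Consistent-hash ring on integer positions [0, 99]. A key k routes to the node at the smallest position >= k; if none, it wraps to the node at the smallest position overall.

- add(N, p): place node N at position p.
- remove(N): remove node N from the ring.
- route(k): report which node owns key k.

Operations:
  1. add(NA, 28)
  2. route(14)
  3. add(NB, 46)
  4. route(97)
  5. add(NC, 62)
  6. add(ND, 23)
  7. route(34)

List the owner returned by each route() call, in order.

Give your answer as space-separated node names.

Answer: NA NA NB

Derivation:
Op 1: add NA@28 -> ring=[28:NA]
Op 2: route key 14: smallest pos >= 14 is 28 -> NA
Op 3: add NB@46 -> ring=[28:NA,46:NB]
Op 4: route key 97: none >= 97, wrap to smallest pos 28 -> NA
Op 5: add NC@62 -> ring=[28:NA,46:NB,62:NC]
Op 6: add ND@23 -> ring=[23:ND,28:NA,46:NB,62:NC]
Op 7: route key 34: smallest pos >= 34 is 46 -> NB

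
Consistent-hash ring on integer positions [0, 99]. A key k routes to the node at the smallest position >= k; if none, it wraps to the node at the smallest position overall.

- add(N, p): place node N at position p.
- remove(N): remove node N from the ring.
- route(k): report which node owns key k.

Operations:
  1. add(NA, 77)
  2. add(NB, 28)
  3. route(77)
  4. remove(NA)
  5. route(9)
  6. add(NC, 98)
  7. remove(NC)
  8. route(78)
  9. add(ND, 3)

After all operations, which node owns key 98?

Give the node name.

Op 1: add NA@77 -> ring=[77:NA]
Op 2: add NB@28 -> ring=[28:NB,77:NA]
Op 3: route key 77: smallest pos >= 77 is 77 -> NA
Op 4: remove NA -> ring=[28:NB]
Op 5: route key 9: smallest pos >= 9 is 28 -> NB
Op 6: add NC@98 -> ring=[28:NB,98:NC]
Op 7: remove NC -> ring=[28:NB]
Op 8: route key 78: none >= 78, wrap to smallest pos 28 -> NB
Op 9: add ND@3 -> ring=[3:ND,28:NB]
Final route key 98: none >= 98, wrap to smallest pos 3 -> ND

Answer: ND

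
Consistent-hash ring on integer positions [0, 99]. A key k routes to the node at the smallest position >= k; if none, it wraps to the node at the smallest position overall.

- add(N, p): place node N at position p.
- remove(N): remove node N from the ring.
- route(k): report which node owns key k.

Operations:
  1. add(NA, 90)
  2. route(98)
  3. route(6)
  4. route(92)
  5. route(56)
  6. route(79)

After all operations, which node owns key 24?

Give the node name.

Op 1: add NA@90 -> ring=[90:NA]
Op 2: route key 98: none >= 98, wrap to smallest pos 90 -> NA
Op 3: route key 6: smallest pos >= 6 is 90 -> NA
Op 4: route key 92: none >= 92, wrap to smallest pos 90 -> NA
Op 5: route key 56: smallest pos >= 56 is 90 -> NA
Op 6: route key 79: smallest pos >= 79 is 90 -> NA
Final route key 24: smallest pos >= 24 is 90 -> NA

Answer: NA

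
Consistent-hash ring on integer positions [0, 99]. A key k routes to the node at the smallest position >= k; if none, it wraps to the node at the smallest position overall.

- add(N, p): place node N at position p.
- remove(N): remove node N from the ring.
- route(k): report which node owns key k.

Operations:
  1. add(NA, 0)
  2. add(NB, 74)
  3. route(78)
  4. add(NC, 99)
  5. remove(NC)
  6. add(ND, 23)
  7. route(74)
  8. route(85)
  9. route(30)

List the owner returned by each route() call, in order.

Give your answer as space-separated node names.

Answer: NA NB NA NB

Derivation:
Op 1: add NA@0 -> ring=[0:NA]
Op 2: add NB@74 -> ring=[0:NA,74:NB]
Op 3: route key 78: none >= 78, wrap to smallest pos 0 -> NA
Op 4: add NC@99 -> ring=[0:NA,74:NB,99:NC]
Op 5: remove NC -> ring=[0:NA,74:NB]
Op 6: add ND@23 -> ring=[0:NA,23:ND,74:NB]
Op 7: route key 74: smallest pos >= 74 is 74 -> NB
Op 8: route key 85: none >= 85, wrap to smallest pos 0 -> NA
Op 9: route key 30: smallest pos >= 30 is 74 -> NB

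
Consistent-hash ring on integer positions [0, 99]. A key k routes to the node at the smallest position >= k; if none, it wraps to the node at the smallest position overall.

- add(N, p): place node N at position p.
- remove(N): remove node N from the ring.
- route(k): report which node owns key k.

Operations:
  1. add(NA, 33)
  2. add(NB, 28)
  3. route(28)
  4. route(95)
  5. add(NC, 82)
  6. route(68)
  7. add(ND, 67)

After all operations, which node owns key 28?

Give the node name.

Answer: NB

Derivation:
Op 1: add NA@33 -> ring=[33:NA]
Op 2: add NB@28 -> ring=[28:NB,33:NA]
Op 3: route key 28: smallest pos >= 28 is 28 -> NB
Op 4: route key 95: none >= 95, wrap to smallest pos 28 -> NB
Op 5: add NC@82 -> ring=[28:NB,33:NA,82:NC]
Op 6: route key 68: smallest pos >= 68 is 82 -> NC
Op 7: add ND@67 -> ring=[28:NB,33:NA,67:ND,82:NC]
Final route key 28: smallest pos >= 28 is 28 -> NB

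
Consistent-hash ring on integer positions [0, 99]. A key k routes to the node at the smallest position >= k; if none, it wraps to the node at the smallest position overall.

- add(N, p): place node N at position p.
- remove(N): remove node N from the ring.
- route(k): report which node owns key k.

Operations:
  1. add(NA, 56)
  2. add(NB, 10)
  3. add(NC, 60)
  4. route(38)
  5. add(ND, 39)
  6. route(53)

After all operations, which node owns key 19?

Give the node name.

Answer: ND

Derivation:
Op 1: add NA@56 -> ring=[56:NA]
Op 2: add NB@10 -> ring=[10:NB,56:NA]
Op 3: add NC@60 -> ring=[10:NB,56:NA,60:NC]
Op 4: route key 38: smallest pos >= 38 is 56 -> NA
Op 5: add ND@39 -> ring=[10:NB,39:ND,56:NA,60:NC]
Op 6: route key 53: smallest pos >= 53 is 56 -> NA
Final route key 19: smallest pos >= 19 is 39 -> ND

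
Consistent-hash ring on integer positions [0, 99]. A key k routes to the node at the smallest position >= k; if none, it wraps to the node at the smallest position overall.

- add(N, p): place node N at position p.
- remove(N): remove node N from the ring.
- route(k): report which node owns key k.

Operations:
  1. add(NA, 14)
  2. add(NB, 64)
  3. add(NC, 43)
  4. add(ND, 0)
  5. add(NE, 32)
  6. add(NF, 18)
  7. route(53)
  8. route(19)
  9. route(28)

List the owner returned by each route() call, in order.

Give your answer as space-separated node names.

Answer: NB NE NE

Derivation:
Op 1: add NA@14 -> ring=[14:NA]
Op 2: add NB@64 -> ring=[14:NA,64:NB]
Op 3: add NC@43 -> ring=[14:NA,43:NC,64:NB]
Op 4: add ND@0 -> ring=[0:ND,14:NA,43:NC,64:NB]
Op 5: add NE@32 -> ring=[0:ND,14:NA,32:NE,43:NC,64:NB]
Op 6: add NF@18 -> ring=[0:ND,14:NA,18:NF,32:NE,43:NC,64:NB]
Op 7: route key 53: smallest pos >= 53 is 64 -> NB
Op 8: route key 19: smallest pos >= 19 is 32 -> NE
Op 9: route key 28: smallest pos >= 28 is 32 -> NE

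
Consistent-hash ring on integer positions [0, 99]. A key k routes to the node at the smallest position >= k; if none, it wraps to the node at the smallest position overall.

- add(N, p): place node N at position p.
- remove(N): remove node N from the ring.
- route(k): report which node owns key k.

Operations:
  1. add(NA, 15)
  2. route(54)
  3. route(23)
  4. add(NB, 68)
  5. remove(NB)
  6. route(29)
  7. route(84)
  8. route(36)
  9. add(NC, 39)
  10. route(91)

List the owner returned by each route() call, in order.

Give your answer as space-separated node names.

Op 1: add NA@15 -> ring=[15:NA]
Op 2: route key 54: none >= 54, wrap to smallest pos 15 -> NA
Op 3: route key 23: none >= 23, wrap to smallest pos 15 -> NA
Op 4: add NB@68 -> ring=[15:NA,68:NB]
Op 5: remove NB -> ring=[15:NA]
Op 6: route key 29: none >= 29, wrap to smallest pos 15 -> NA
Op 7: route key 84: none >= 84, wrap to smallest pos 15 -> NA
Op 8: route key 36: none >= 36, wrap to smallest pos 15 -> NA
Op 9: add NC@39 -> ring=[15:NA,39:NC]
Op 10: route key 91: none >= 91, wrap to smallest pos 15 -> NA

Answer: NA NA NA NA NA NA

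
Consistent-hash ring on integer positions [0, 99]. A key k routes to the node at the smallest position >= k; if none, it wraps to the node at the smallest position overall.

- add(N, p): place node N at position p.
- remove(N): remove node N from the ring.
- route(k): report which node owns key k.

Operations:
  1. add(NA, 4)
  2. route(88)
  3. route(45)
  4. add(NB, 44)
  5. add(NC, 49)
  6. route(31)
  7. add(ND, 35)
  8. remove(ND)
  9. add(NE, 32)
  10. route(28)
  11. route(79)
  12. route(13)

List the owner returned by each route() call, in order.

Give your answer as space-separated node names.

Answer: NA NA NB NE NA NE

Derivation:
Op 1: add NA@4 -> ring=[4:NA]
Op 2: route key 88: none >= 88, wrap to smallest pos 4 -> NA
Op 3: route key 45: none >= 45, wrap to smallest pos 4 -> NA
Op 4: add NB@44 -> ring=[4:NA,44:NB]
Op 5: add NC@49 -> ring=[4:NA,44:NB,49:NC]
Op 6: route key 31: smallest pos >= 31 is 44 -> NB
Op 7: add ND@35 -> ring=[4:NA,35:ND,44:NB,49:NC]
Op 8: remove ND -> ring=[4:NA,44:NB,49:NC]
Op 9: add NE@32 -> ring=[4:NA,32:NE,44:NB,49:NC]
Op 10: route key 28: smallest pos >= 28 is 32 -> NE
Op 11: route key 79: none >= 79, wrap to smallest pos 4 -> NA
Op 12: route key 13: smallest pos >= 13 is 32 -> NE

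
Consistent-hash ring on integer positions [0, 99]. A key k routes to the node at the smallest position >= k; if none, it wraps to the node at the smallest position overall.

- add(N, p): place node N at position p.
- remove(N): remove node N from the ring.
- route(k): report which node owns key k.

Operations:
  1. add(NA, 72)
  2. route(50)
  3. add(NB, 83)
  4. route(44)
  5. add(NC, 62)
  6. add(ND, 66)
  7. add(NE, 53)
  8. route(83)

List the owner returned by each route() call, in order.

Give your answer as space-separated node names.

Op 1: add NA@72 -> ring=[72:NA]
Op 2: route key 50: smallest pos >= 50 is 72 -> NA
Op 3: add NB@83 -> ring=[72:NA,83:NB]
Op 4: route key 44: smallest pos >= 44 is 72 -> NA
Op 5: add NC@62 -> ring=[62:NC,72:NA,83:NB]
Op 6: add ND@66 -> ring=[62:NC,66:ND,72:NA,83:NB]
Op 7: add NE@53 -> ring=[53:NE,62:NC,66:ND,72:NA,83:NB]
Op 8: route key 83: smallest pos >= 83 is 83 -> NB

Answer: NA NA NB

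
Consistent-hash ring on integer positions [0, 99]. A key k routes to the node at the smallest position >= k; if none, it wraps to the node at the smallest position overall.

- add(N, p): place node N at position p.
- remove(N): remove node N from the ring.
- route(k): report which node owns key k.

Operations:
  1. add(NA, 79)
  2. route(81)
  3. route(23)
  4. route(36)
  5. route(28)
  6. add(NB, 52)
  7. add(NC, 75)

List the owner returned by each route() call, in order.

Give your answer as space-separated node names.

Op 1: add NA@79 -> ring=[79:NA]
Op 2: route key 81: none >= 81, wrap to smallest pos 79 -> NA
Op 3: route key 23: smallest pos >= 23 is 79 -> NA
Op 4: route key 36: smallest pos >= 36 is 79 -> NA
Op 5: route key 28: smallest pos >= 28 is 79 -> NA
Op 6: add NB@52 -> ring=[52:NB,79:NA]
Op 7: add NC@75 -> ring=[52:NB,75:NC,79:NA]

Answer: NA NA NA NA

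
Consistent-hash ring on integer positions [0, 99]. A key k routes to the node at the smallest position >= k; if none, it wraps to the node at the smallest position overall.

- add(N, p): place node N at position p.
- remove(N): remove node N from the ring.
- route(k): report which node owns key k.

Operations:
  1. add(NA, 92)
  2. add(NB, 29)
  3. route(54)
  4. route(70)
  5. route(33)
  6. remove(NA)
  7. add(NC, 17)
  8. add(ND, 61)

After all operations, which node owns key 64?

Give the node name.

Op 1: add NA@92 -> ring=[92:NA]
Op 2: add NB@29 -> ring=[29:NB,92:NA]
Op 3: route key 54: smallest pos >= 54 is 92 -> NA
Op 4: route key 70: smallest pos >= 70 is 92 -> NA
Op 5: route key 33: smallest pos >= 33 is 92 -> NA
Op 6: remove NA -> ring=[29:NB]
Op 7: add NC@17 -> ring=[17:NC,29:NB]
Op 8: add ND@61 -> ring=[17:NC,29:NB,61:ND]
Final route key 64: none >= 64, wrap to smallest pos 17 -> NC

Answer: NC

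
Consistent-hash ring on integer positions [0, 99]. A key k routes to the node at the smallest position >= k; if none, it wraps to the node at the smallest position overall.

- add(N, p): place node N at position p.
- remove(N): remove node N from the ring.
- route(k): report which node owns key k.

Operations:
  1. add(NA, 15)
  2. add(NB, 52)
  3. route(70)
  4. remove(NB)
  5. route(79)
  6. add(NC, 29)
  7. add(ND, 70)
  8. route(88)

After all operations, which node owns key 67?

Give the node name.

Op 1: add NA@15 -> ring=[15:NA]
Op 2: add NB@52 -> ring=[15:NA,52:NB]
Op 3: route key 70: none >= 70, wrap to smallest pos 15 -> NA
Op 4: remove NB -> ring=[15:NA]
Op 5: route key 79: none >= 79, wrap to smallest pos 15 -> NA
Op 6: add NC@29 -> ring=[15:NA,29:NC]
Op 7: add ND@70 -> ring=[15:NA,29:NC,70:ND]
Op 8: route key 88: none >= 88, wrap to smallest pos 15 -> NA
Final route key 67: smallest pos >= 67 is 70 -> ND

Answer: ND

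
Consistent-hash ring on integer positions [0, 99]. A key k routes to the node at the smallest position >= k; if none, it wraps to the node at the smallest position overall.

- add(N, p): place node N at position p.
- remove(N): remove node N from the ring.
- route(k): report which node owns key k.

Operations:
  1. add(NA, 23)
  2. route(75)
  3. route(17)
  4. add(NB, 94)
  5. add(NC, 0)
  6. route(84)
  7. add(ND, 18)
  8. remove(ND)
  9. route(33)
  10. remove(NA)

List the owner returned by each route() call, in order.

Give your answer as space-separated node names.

Op 1: add NA@23 -> ring=[23:NA]
Op 2: route key 75: none >= 75, wrap to smallest pos 23 -> NA
Op 3: route key 17: smallest pos >= 17 is 23 -> NA
Op 4: add NB@94 -> ring=[23:NA,94:NB]
Op 5: add NC@0 -> ring=[0:NC,23:NA,94:NB]
Op 6: route key 84: smallest pos >= 84 is 94 -> NB
Op 7: add ND@18 -> ring=[0:NC,18:ND,23:NA,94:NB]
Op 8: remove ND -> ring=[0:NC,23:NA,94:NB]
Op 9: route key 33: smallest pos >= 33 is 94 -> NB
Op 10: remove NA -> ring=[0:NC,94:NB]

Answer: NA NA NB NB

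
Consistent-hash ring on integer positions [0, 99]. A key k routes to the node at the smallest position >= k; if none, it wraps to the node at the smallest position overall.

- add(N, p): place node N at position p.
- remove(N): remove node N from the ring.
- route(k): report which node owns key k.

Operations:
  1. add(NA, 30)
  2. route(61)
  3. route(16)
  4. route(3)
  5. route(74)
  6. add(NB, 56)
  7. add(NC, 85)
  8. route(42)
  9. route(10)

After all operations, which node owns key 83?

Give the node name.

Op 1: add NA@30 -> ring=[30:NA]
Op 2: route key 61: none >= 61, wrap to smallest pos 30 -> NA
Op 3: route key 16: smallest pos >= 16 is 30 -> NA
Op 4: route key 3: smallest pos >= 3 is 30 -> NA
Op 5: route key 74: none >= 74, wrap to smallest pos 30 -> NA
Op 6: add NB@56 -> ring=[30:NA,56:NB]
Op 7: add NC@85 -> ring=[30:NA,56:NB,85:NC]
Op 8: route key 42: smallest pos >= 42 is 56 -> NB
Op 9: route key 10: smallest pos >= 10 is 30 -> NA
Final route key 83: smallest pos >= 83 is 85 -> NC

Answer: NC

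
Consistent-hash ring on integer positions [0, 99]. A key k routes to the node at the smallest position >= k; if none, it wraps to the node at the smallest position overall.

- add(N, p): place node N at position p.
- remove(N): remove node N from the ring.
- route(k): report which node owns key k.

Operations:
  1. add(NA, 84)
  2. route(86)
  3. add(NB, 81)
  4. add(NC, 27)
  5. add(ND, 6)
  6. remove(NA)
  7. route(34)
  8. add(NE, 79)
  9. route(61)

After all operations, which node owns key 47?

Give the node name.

Answer: NE

Derivation:
Op 1: add NA@84 -> ring=[84:NA]
Op 2: route key 86: none >= 86, wrap to smallest pos 84 -> NA
Op 3: add NB@81 -> ring=[81:NB,84:NA]
Op 4: add NC@27 -> ring=[27:NC,81:NB,84:NA]
Op 5: add ND@6 -> ring=[6:ND,27:NC,81:NB,84:NA]
Op 6: remove NA -> ring=[6:ND,27:NC,81:NB]
Op 7: route key 34: smallest pos >= 34 is 81 -> NB
Op 8: add NE@79 -> ring=[6:ND,27:NC,79:NE,81:NB]
Op 9: route key 61: smallest pos >= 61 is 79 -> NE
Final route key 47: smallest pos >= 47 is 79 -> NE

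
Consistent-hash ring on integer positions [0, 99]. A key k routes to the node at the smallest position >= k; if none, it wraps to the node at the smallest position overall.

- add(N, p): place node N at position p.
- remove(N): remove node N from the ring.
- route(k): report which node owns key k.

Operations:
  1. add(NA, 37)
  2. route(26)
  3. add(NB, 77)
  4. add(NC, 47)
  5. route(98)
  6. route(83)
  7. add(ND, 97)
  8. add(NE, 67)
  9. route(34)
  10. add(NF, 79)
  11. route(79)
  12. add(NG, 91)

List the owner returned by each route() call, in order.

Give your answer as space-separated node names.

Answer: NA NA NA NA NF

Derivation:
Op 1: add NA@37 -> ring=[37:NA]
Op 2: route key 26: smallest pos >= 26 is 37 -> NA
Op 3: add NB@77 -> ring=[37:NA,77:NB]
Op 4: add NC@47 -> ring=[37:NA,47:NC,77:NB]
Op 5: route key 98: none >= 98, wrap to smallest pos 37 -> NA
Op 6: route key 83: none >= 83, wrap to smallest pos 37 -> NA
Op 7: add ND@97 -> ring=[37:NA,47:NC,77:NB,97:ND]
Op 8: add NE@67 -> ring=[37:NA,47:NC,67:NE,77:NB,97:ND]
Op 9: route key 34: smallest pos >= 34 is 37 -> NA
Op 10: add NF@79 -> ring=[37:NA,47:NC,67:NE,77:NB,79:NF,97:ND]
Op 11: route key 79: smallest pos >= 79 is 79 -> NF
Op 12: add NG@91 -> ring=[37:NA,47:NC,67:NE,77:NB,79:NF,91:NG,97:ND]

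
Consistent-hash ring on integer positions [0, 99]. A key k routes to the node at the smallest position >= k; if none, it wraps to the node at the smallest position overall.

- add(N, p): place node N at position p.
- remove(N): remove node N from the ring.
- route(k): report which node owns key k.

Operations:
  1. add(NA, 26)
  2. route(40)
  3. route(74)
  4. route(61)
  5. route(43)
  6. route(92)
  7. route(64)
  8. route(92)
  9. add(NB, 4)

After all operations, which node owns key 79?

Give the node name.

Answer: NB

Derivation:
Op 1: add NA@26 -> ring=[26:NA]
Op 2: route key 40: none >= 40, wrap to smallest pos 26 -> NA
Op 3: route key 74: none >= 74, wrap to smallest pos 26 -> NA
Op 4: route key 61: none >= 61, wrap to smallest pos 26 -> NA
Op 5: route key 43: none >= 43, wrap to smallest pos 26 -> NA
Op 6: route key 92: none >= 92, wrap to smallest pos 26 -> NA
Op 7: route key 64: none >= 64, wrap to smallest pos 26 -> NA
Op 8: route key 92: none >= 92, wrap to smallest pos 26 -> NA
Op 9: add NB@4 -> ring=[4:NB,26:NA]
Final route key 79: none >= 79, wrap to smallest pos 4 -> NB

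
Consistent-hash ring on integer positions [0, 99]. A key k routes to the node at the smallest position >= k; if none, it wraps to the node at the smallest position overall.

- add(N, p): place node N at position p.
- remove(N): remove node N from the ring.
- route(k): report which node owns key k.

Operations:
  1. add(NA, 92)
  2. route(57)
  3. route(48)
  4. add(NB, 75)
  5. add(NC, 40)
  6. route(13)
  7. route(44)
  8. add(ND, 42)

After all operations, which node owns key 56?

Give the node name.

Answer: NB

Derivation:
Op 1: add NA@92 -> ring=[92:NA]
Op 2: route key 57: smallest pos >= 57 is 92 -> NA
Op 3: route key 48: smallest pos >= 48 is 92 -> NA
Op 4: add NB@75 -> ring=[75:NB,92:NA]
Op 5: add NC@40 -> ring=[40:NC,75:NB,92:NA]
Op 6: route key 13: smallest pos >= 13 is 40 -> NC
Op 7: route key 44: smallest pos >= 44 is 75 -> NB
Op 8: add ND@42 -> ring=[40:NC,42:ND,75:NB,92:NA]
Final route key 56: smallest pos >= 56 is 75 -> NB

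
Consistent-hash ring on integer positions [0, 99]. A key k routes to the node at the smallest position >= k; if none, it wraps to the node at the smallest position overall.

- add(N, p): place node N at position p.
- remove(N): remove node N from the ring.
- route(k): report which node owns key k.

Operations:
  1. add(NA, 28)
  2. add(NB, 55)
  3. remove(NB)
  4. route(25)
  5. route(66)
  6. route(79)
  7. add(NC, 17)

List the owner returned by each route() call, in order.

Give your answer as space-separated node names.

Op 1: add NA@28 -> ring=[28:NA]
Op 2: add NB@55 -> ring=[28:NA,55:NB]
Op 3: remove NB -> ring=[28:NA]
Op 4: route key 25: smallest pos >= 25 is 28 -> NA
Op 5: route key 66: none >= 66, wrap to smallest pos 28 -> NA
Op 6: route key 79: none >= 79, wrap to smallest pos 28 -> NA
Op 7: add NC@17 -> ring=[17:NC,28:NA]

Answer: NA NA NA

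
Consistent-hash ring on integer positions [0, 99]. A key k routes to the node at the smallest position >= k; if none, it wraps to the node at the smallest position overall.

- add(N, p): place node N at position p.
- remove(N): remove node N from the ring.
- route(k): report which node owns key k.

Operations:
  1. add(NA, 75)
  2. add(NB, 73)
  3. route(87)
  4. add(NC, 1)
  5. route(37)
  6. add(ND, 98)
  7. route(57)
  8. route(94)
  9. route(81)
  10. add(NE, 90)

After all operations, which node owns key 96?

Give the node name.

Op 1: add NA@75 -> ring=[75:NA]
Op 2: add NB@73 -> ring=[73:NB,75:NA]
Op 3: route key 87: none >= 87, wrap to smallest pos 73 -> NB
Op 4: add NC@1 -> ring=[1:NC,73:NB,75:NA]
Op 5: route key 37: smallest pos >= 37 is 73 -> NB
Op 6: add ND@98 -> ring=[1:NC,73:NB,75:NA,98:ND]
Op 7: route key 57: smallest pos >= 57 is 73 -> NB
Op 8: route key 94: smallest pos >= 94 is 98 -> ND
Op 9: route key 81: smallest pos >= 81 is 98 -> ND
Op 10: add NE@90 -> ring=[1:NC,73:NB,75:NA,90:NE,98:ND]
Final route key 96: smallest pos >= 96 is 98 -> ND

Answer: ND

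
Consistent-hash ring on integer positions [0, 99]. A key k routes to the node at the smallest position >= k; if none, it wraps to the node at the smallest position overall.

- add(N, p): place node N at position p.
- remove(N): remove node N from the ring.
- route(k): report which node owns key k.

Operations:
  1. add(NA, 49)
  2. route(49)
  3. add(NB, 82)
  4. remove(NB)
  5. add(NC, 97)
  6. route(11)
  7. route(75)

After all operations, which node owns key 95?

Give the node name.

Answer: NC

Derivation:
Op 1: add NA@49 -> ring=[49:NA]
Op 2: route key 49: smallest pos >= 49 is 49 -> NA
Op 3: add NB@82 -> ring=[49:NA,82:NB]
Op 4: remove NB -> ring=[49:NA]
Op 5: add NC@97 -> ring=[49:NA,97:NC]
Op 6: route key 11: smallest pos >= 11 is 49 -> NA
Op 7: route key 75: smallest pos >= 75 is 97 -> NC
Final route key 95: smallest pos >= 95 is 97 -> NC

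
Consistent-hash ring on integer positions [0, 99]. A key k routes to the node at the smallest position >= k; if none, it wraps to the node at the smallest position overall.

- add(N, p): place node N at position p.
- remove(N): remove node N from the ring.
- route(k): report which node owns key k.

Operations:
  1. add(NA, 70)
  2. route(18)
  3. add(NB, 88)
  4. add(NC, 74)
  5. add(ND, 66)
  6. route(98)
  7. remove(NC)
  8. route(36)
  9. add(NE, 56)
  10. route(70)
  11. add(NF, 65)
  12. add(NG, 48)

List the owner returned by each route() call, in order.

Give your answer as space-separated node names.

Answer: NA ND ND NA

Derivation:
Op 1: add NA@70 -> ring=[70:NA]
Op 2: route key 18: smallest pos >= 18 is 70 -> NA
Op 3: add NB@88 -> ring=[70:NA,88:NB]
Op 4: add NC@74 -> ring=[70:NA,74:NC,88:NB]
Op 5: add ND@66 -> ring=[66:ND,70:NA,74:NC,88:NB]
Op 6: route key 98: none >= 98, wrap to smallest pos 66 -> ND
Op 7: remove NC -> ring=[66:ND,70:NA,88:NB]
Op 8: route key 36: smallest pos >= 36 is 66 -> ND
Op 9: add NE@56 -> ring=[56:NE,66:ND,70:NA,88:NB]
Op 10: route key 70: smallest pos >= 70 is 70 -> NA
Op 11: add NF@65 -> ring=[56:NE,65:NF,66:ND,70:NA,88:NB]
Op 12: add NG@48 -> ring=[48:NG,56:NE,65:NF,66:ND,70:NA,88:NB]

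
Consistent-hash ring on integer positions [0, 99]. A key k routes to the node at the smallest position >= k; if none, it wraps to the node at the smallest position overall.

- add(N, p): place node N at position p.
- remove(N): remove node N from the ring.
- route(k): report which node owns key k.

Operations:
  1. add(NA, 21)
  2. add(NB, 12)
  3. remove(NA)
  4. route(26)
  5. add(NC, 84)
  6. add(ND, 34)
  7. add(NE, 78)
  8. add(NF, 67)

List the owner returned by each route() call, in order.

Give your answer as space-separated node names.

Answer: NB

Derivation:
Op 1: add NA@21 -> ring=[21:NA]
Op 2: add NB@12 -> ring=[12:NB,21:NA]
Op 3: remove NA -> ring=[12:NB]
Op 4: route key 26: none >= 26, wrap to smallest pos 12 -> NB
Op 5: add NC@84 -> ring=[12:NB,84:NC]
Op 6: add ND@34 -> ring=[12:NB,34:ND,84:NC]
Op 7: add NE@78 -> ring=[12:NB,34:ND,78:NE,84:NC]
Op 8: add NF@67 -> ring=[12:NB,34:ND,67:NF,78:NE,84:NC]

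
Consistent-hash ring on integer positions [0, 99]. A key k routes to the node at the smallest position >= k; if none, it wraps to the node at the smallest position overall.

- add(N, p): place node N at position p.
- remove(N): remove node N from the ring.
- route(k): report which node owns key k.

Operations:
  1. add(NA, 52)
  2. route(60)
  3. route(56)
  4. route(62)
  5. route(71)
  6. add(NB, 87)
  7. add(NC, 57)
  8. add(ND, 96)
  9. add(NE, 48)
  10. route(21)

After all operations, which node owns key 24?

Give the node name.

Answer: NE

Derivation:
Op 1: add NA@52 -> ring=[52:NA]
Op 2: route key 60: none >= 60, wrap to smallest pos 52 -> NA
Op 3: route key 56: none >= 56, wrap to smallest pos 52 -> NA
Op 4: route key 62: none >= 62, wrap to smallest pos 52 -> NA
Op 5: route key 71: none >= 71, wrap to smallest pos 52 -> NA
Op 6: add NB@87 -> ring=[52:NA,87:NB]
Op 7: add NC@57 -> ring=[52:NA,57:NC,87:NB]
Op 8: add ND@96 -> ring=[52:NA,57:NC,87:NB,96:ND]
Op 9: add NE@48 -> ring=[48:NE,52:NA,57:NC,87:NB,96:ND]
Op 10: route key 21: smallest pos >= 21 is 48 -> NE
Final route key 24: smallest pos >= 24 is 48 -> NE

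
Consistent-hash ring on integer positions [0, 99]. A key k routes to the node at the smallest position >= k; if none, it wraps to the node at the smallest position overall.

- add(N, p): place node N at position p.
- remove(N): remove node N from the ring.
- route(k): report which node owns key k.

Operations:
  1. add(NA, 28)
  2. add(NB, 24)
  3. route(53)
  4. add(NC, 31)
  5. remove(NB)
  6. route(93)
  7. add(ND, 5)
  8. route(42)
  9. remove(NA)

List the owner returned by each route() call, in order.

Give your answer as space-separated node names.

Op 1: add NA@28 -> ring=[28:NA]
Op 2: add NB@24 -> ring=[24:NB,28:NA]
Op 3: route key 53: none >= 53, wrap to smallest pos 24 -> NB
Op 4: add NC@31 -> ring=[24:NB,28:NA,31:NC]
Op 5: remove NB -> ring=[28:NA,31:NC]
Op 6: route key 93: none >= 93, wrap to smallest pos 28 -> NA
Op 7: add ND@5 -> ring=[5:ND,28:NA,31:NC]
Op 8: route key 42: none >= 42, wrap to smallest pos 5 -> ND
Op 9: remove NA -> ring=[5:ND,31:NC]

Answer: NB NA ND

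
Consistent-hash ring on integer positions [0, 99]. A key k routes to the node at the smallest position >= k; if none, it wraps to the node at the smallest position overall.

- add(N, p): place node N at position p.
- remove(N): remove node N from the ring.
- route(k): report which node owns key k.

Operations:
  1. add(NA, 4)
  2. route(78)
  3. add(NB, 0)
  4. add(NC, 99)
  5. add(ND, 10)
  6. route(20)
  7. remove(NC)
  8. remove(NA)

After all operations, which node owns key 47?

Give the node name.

Op 1: add NA@4 -> ring=[4:NA]
Op 2: route key 78: none >= 78, wrap to smallest pos 4 -> NA
Op 3: add NB@0 -> ring=[0:NB,4:NA]
Op 4: add NC@99 -> ring=[0:NB,4:NA,99:NC]
Op 5: add ND@10 -> ring=[0:NB,4:NA,10:ND,99:NC]
Op 6: route key 20: smallest pos >= 20 is 99 -> NC
Op 7: remove NC -> ring=[0:NB,4:NA,10:ND]
Op 8: remove NA -> ring=[0:NB,10:ND]
Final route key 47: none >= 47, wrap to smallest pos 0 -> NB

Answer: NB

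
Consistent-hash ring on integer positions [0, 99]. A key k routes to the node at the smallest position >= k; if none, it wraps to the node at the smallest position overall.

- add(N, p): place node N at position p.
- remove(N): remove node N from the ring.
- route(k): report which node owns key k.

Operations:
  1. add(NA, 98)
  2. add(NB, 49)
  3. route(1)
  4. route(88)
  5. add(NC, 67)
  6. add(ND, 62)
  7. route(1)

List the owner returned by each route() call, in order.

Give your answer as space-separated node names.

Op 1: add NA@98 -> ring=[98:NA]
Op 2: add NB@49 -> ring=[49:NB,98:NA]
Op 3: route key 1: smallest pos >= 1 is 49 -> NB
Op 4: route key 88: smallest pos >= 88 is 98 -> NA
Op 5: add NC@67 -> ring=[49:NB,67:NC,98:NA]
Op 6: add ND@62 -> ring=[49:NB,62:ND,67:NC,98:NA]
Op 7: route key 1: smallest pos >= 1 is 49 -> NB

Answer: NB NA NB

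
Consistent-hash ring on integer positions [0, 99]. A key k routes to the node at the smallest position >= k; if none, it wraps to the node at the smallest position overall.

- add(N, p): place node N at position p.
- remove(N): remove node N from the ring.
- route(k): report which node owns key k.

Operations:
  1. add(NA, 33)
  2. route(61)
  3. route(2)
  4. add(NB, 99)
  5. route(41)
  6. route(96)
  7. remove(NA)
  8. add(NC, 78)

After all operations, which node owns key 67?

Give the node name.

Op 1: add NA@33 -> ring=[33:NA]
Op 2: route key 61: none >= 61, wrap to smallest pos 33 -> NA
Op 3: route key 2: smallest pos >= 2 is 33 -> NA
Op 4: add NB@99 -> ring=[33:NA,99:NB]
Op 5: route key 41: smallest pos >= 41 is 99 -> NB
Op 6: route key 96: smallest pos >= 96 is 99 -> NB
Op 7: remove NA -> ring=[99:NB]
Op 8: add NC@78 -> ring=[78:NC,99:NB]
Final route key 67: smallest pos >= 67 is 78 -> NC

Answer: NC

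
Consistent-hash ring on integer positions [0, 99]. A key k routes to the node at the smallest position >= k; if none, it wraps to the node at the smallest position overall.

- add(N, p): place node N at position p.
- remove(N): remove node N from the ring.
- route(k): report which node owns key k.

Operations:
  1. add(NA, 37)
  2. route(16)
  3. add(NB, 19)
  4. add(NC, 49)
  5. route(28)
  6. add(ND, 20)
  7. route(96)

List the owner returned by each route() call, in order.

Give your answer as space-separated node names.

Answer: NA NA NB

Derivation:
Op 1: add NA@37 -> ring=[37:NA]
Op 2: route key 16: smallest pos >= 16 is 37 -> NA
Op 3: add NB@19 -> ring=[19:NB,37:NA]
Op 4: add NC@49 -> ring=[19:NB,37:NA,49:NC]
Op 5: route key 28: smallest pos >= 28 is 37 -> NA
Op 6: add ND@20 -> ring=[19:NB,20:ND,37:NA,49:NC]
Op 7: route key 96: none >= 96, wrap to smallest pos 19 -> NB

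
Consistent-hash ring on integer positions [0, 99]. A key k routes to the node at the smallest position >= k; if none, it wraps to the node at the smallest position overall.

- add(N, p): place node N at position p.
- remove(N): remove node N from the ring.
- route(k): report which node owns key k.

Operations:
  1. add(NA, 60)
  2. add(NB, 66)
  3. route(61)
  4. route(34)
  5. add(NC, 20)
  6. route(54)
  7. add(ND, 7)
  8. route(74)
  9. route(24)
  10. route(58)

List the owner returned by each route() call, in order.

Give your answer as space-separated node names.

Op 1: add NA@60 -> ring=[60:NA]
Op 2: add NB@66 -> ring=[60:NA,66:NB]
Op 3: route key 61: smallest pos >= 61 is 66 -> NB
Op 4: route key 34: smallest pos >= 34 is 60 -> NA
Op 5: add NC@20 -> ring=[20:NC,60:NA,66:NB]
Op 6: route key 54: smallest pos >= 54 is 60 -> NA
Op 7: add ND@7 -> ring=[7:ND,20:NC,60:NA,66:NB]
Op 8: route key 74: none >= 74, wrap to smallest pos 7 -> ND
Op 9: route key 24: smallest pos >= 24 is 60 -> NA
Op 10: route key 58: smallest pos >= 58 is 60 -> NA

Answer: NB NA NA ND NA NA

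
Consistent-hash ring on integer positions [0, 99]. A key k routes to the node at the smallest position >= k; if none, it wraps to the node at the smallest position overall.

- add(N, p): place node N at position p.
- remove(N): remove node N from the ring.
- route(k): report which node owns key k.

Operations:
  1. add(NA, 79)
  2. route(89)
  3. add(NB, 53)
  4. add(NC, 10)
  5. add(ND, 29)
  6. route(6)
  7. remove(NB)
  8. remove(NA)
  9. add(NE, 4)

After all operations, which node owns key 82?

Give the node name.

Answer: NE

Derivation:
Op 1: add NA@79 -> ring=[79:NA]
Op 2: route key 89: none >= 89, wrap to smallest pos 79 -> NA
Op 3: add NB@53 -> ring=[53:NB,79:NA]
Op 4: add NC@10 -> ring=[10:NC,53:NB,79:NA]
Op 5: add ND@29 -> ring=[10:NC,29:ND,53:NB,79:NA]
Op 6: route key 6: smallest pos >= 6 is 10 -> NC
Op 7: remove NB -> ring=[10:NC,29:ND,79:NA]
Op 8: remove NA -> ring=[10:NC,29:ND]
Op 9: add NE@4 -> ring=[4:NE,10:NC,29:ND]
Final route key 82: none >= 82, wrap to smallest pos 4 -> NE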